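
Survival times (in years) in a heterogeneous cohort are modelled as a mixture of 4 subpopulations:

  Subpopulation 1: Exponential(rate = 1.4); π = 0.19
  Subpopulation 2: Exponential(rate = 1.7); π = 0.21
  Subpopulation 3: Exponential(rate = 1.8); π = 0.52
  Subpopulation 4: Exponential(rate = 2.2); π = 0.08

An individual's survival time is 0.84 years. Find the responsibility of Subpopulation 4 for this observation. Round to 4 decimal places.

By Bayes' theorem, P(k | x) = w_k f_k(x) / Σ_j w_j f_j(x).
Evaluate each component's likelihood at the observed value:
  L_1 = 1.4·e^(−1.4·0.84) = 1.4·e^(−1.1760) = 0.431914
  L_2 = 1.7·e^(−1.7·0.84) = 1.7·e^(−1.4280) = 0.40764
  L_3 = 1.8·e^(−1.8·0.84) = 1.8·e^(−1.5120) = 0.396843
  L_4 = 2.2·e^(−2.2·0.84) = 2.2·e^(−1.8480) = 0.346614
Prior × likelihood for each component:
  w_1·L_1 = 0.19 × 0.431914 = 0.0820637
  w_2·L_2 = 0.21 × 0.40764 = 0.0856043
  w_3·L_3 = 0.52 × 0.396843 = 0.206359
  w_4·L_4 = 0.08 × 0.346614 = 0.0277291
Normaliser: 0.0820637 + 0.0856043 + 0.206359 + 0.0277291 = 0.401756
Responsibility of Subpopulation 4: 0.0277291 / 0.401756 ≈ 0.0690

0.0690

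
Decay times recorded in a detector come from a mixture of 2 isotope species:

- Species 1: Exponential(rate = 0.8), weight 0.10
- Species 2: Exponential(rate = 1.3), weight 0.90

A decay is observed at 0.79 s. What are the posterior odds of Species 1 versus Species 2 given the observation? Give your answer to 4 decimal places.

0.1015

Posterior odds = (π_i f_i(x)) / (π_j f_j(x)); the normalising sum cancels.
Component likelihoods at x = 0.79 s:
  f_1 = 0.8·e^(−0.8·0.79) = 0.8·e^(−0.6320) = 0.425222
  f_2 = 1.3·e^(−1.3·0.79) = 1.3·e^(−1.0270) = 0.465503
Odds = (0.10/0.90) × (0.425222/0.465503) = 0.111111 × 0.913467 ≈ 0.1015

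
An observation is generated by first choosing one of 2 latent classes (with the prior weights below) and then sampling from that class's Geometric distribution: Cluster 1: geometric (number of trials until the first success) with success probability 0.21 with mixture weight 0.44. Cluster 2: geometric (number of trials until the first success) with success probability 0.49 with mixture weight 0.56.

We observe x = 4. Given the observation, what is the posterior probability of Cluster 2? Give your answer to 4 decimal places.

0.4441

P(component k | x) = π_k·f_k(x) / marginal(x), where marginal(x) = Σ_j π_j·f_j(x).
Evaluate each component's likelihood at the observed value:
  p_1 = 0.103538
  p_2 = 0.064999
Weight by the priors:
  π_1·p_1 = 0.44 × 0.103538 = 0.0455568
  π_2·p_2 = 0.56 × 0.064999 = 0.0363994
Sum: 0.0455568 + 0.0363994 = 0.0819562
So the posterior for Cluster 2 is 0.0363994 / 0.0819562 ≈ 0.4441.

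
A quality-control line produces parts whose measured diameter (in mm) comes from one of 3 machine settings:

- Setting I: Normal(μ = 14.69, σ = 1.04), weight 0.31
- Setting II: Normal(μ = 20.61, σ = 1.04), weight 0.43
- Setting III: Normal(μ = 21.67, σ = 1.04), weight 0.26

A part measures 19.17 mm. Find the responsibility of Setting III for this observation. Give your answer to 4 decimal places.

Posterior ∝ prior × likelihood, so P(k | x) ∝ π_k f_k(x); normalise over all components.
Component likelihoods at x = 19.17 mm:
  p_I = (1/(1.04·√(2π)))·exp(−(19.17−14.69)²/(2·1.04²)) = 0.383598·exp(-9.27811) = 3.58465e-05
  p_II = (1/(1.04·√(2π)))·exp(−(19.17−20.61)²/(2·1.04²)) = 0.383598·exp(-0.95858) = 0.147086
  p_III = (1/(1.04·√(2π)))·exp(−(19.17−21.67)²/(2·1.04²)) = 0.383598·exp(-2.88924) = 0.0213352
Multiply by the mixture weights:
  π_I·p_I = 0.31 × 3.58465e-05 = 1.11124e-05
  π_II·p_II = 0.43 × 0.147086 = 0.0632469
  π_III·p_III = 0.26 × 0.0213352 = 0.00554715
Marginal: 1.11124e-05 + 0.0632469 + 0.00554715 = 0.0688052
P(Setting III | 19.17 mm) ≈ 0.0806

0.0806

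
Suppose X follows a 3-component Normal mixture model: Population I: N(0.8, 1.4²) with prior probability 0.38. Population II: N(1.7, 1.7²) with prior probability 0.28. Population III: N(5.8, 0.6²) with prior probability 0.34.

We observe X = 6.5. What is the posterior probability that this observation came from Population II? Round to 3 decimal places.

0.011

The responsibility of component k is π_k f_k(x) divided by Σ_j π_j f_j(x).
Component likelihoods at x = 6.5:
  L_I = 7.1653e-05
  L_II = 0.00435807
  L_III = 0.336664
Unnormalised posteriors:
  π_I·L_I = 0.38 × 7.1653e-05 = 2.72281e-05
  π_II·L_II = 0.28 × 0.00435807 = 0.00122026
  π_III·L_III = 0.34 × 0.336664 = 0.114466
Normaliser: 2.72281e-05 + 0.00122026 + 0.114466 = 0.115713
P(Population II | 6.5) = 0.00122026 / 0.115713 ≈ 0.011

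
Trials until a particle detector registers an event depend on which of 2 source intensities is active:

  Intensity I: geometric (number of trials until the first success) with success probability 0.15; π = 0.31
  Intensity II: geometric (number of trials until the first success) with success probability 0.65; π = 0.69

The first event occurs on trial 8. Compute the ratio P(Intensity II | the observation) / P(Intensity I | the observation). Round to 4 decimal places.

The posterior odds equal the prior odds times the likelihood ratio: (w_i/w_j)·(f_i(x)/f_j(x)).
Evaluate each component's likelihood at the observed value:
  L_I = 0.15·(1−0.15)^7 = 0.15·0.320577 = 0.0480866
  L_II = 0.65·(1−0.65)^7 = 0.65·0.000643393 = 0.000418205
Posterior odds = (w_II·L_II) / (w_I·L_I) = (0.69·0.000418205) / (0.31·0.0480866) = 0.000288562 / 0.0149068 ≈ 0.0194

0.0194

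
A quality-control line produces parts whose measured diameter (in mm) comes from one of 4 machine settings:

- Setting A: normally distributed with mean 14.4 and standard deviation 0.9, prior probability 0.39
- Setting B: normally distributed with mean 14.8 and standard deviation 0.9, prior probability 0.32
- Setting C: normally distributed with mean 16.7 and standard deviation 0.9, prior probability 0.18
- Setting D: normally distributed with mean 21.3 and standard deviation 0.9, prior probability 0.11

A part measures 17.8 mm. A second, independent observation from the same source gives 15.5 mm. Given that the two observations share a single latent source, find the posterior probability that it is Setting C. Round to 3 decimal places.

Posterior ∝ prior × likelihood, so P(k | x) ∝ P(Z=k) f_k(x); normalise over all components.
Since both observations come from the same component, the likelihood for component k is f_k(x₁)·f_k(x₂).
  f_A = [(1/(0.9·√(2π)))·exp(−(17.8−14.4)²/(2·0.9²)) = 0.443269·exp(-7.13580) = 0.000352881] × [0.210033] = 7.41165e-05
  f_B = [(1/(0.9·√(2π)))·exp(−(17.8−14.8)²/(2·0.9²)) = 0.443269·exp(-5.55556) = 0.00171364] × [0.327572] = 0.000561342
  f_C = [(1/(0.9·√(2π)))·exp(−(17.8−16.7)²/(2·0.9²)) = 0.443269·exp(-0.74691) = 0.210033] × [0.182233] = 0.038275
  f_D = [(1/(0.9·√(2π)))·exp(−(17.8−21.3)²/(2·0.9²)) = 0.443269·exp(-7.56173) = 0.000230489] × [4.24967e-10] = 9.79503e-14
Weight by the priors:
  P(Z=A)·f_A = 0.39 × 7.41165e-05 = 2.89054e-05
  P(Z=B)·f_B = 0.32 × 0.000561342 = 0.000179629
  P(Z=C)·f_C = 0.18 × 0.038275 = 0.0068895
  P(Z=D)·f_D = 0.11 × 9.79503e-14 = 1.07745e-14
Normaliser: 2.89054e-05 + 0.000179629 + 0.0068895 + 1.07745e-14 = 0.00709803
P(Setting C | x) ≈ 0.971

0.971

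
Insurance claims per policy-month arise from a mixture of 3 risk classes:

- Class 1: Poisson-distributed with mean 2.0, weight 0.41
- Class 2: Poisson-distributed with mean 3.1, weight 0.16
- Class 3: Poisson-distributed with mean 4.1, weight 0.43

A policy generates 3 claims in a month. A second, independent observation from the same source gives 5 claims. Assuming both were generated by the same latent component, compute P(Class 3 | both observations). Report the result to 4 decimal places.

The responsibility of component k is π_k f_k(x) divided by Σ_j π_j f_j(x).
Since both observations come from the same component, the likelihood for component k is f_k(x₁)·f_k(x₂).
  p_1 = [0.180447] × [0.0360894] = 0.00651223
  p_2 = [0.223677] × [0.107477] = 0.02404
  p_3 = [0.190368] × [0.160004] = 0.0304596
Unnormalised posteriors:
  π_1·p_1 = 0.41 × 0.00651223 = 0.00267001
  π_2·p_2 = 0.16 × 0.02404 = 0.00384641
  π_3·p_3 = 0.43 × 0.0304596 = 0.0130976
Normaliser: 0.00267001 + 0.00384641 + 0.0130976 = 0.019614
So the posterior for Class 3 is 0.0130976 / 0.019614 ≈ 0.6678.

0.6678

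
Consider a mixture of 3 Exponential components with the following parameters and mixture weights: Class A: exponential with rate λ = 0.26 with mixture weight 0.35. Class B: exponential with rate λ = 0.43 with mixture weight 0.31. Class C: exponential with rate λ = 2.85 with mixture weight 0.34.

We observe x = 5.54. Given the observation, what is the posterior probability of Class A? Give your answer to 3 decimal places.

P(component k | x) = w_k·f_k(x) / marginal(x), where marginal(x) = Σ_j w_j·f_j(x).
Evaluate each component's likelihood at the observed value:
  f_A = 0.0615766
  f_B = 0.0397093
  f_C = 3.96068e-07
Prior × likelihood for each component:
  w_A·f_A = 0.35 × 0.0615766 = 0.0215518
  w_B·f_B = 0.31 × 0.0397093 = 0.0123099
  w_C·f_C = 0.34 × 3.96068e-07 = 1.34663e-07
Normaliser: 0.0215518 + 0.0123099 + 1.34663e-07 = 0.0338618
Responsibility of Class A: 0.0215518 / 0.0338618 ≈ 0.636

0.636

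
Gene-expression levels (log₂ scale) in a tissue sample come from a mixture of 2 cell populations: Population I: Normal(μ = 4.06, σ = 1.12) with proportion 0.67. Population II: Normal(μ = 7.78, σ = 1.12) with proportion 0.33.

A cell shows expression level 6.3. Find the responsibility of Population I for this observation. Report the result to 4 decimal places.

0.3968

The responsibility of component k is π_k f_k(x) divided by Σ_j π_j f_j(x).
Component likelihoods at x = 6.3:
  L_I = (1/(1.12·√(2π)))·exp(−(6.3−4.06)²/(2·1.12²)) = 0.356198·exp(-2.00000) = 0.0482062
  L_II = (1/(1.12·√(2π)))·exp(−(6.3−7.78)²/(2·1.12²)) = 0.356198·exp(-0.87309) = 0.14877
Multiply by the mixture weights:
  π_I·L_I = 0.67 × 0.0482062 = 0.0322982
  π_II·L_II = 0.33 × 0.14877 = 0.0490941
Normaliser: 0.0322982 + 0.0490941 = 0.0813923
P(Population I | the observation) ≈ 0.3968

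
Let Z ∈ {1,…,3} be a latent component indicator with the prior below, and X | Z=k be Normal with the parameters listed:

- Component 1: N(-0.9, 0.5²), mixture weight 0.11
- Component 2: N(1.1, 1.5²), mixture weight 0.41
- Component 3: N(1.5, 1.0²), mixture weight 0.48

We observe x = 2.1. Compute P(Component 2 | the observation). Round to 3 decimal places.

Apply Bayes' rule: the posterior for each component is proportional to its prior times its likelihood at x.
Normal densities:
  f_1 = (1/(0.5·√(2π)))·exp(−(2.1−-0.9)²/(2·0.5²)) = 0.797885·exp(-18.00000) = 1.21518e-08
  f_2 = (1/(1.5·√(2π)))·exp(−(2.1−1.1)²/(2·1.5²)) = 0.265962·exp(-0.22222) = 0.212965
  f_3 = (1/(1.0·√(2π)))·exp(−(2.1−1.5)²/(2·1.0²)) = 0.398942·exp(-0.18000) = 0.333225
Prior × likelihood for each component:
  w_1·f_1 = 0.11 × 1.21518e-08 = 1.33669e-09
  w_2·f_2 = 0.41 × 0.212965 = 0.0873158
  w_3·f_3 = 0.48 × 0.333225 = 0.159948
Marginal: 1.33669e-09 + 0.0873158 + 0.159948 = 0.247264
P(Component 2 | data) = 0.0873158 / 0.247264 ≈ 0.353

0.353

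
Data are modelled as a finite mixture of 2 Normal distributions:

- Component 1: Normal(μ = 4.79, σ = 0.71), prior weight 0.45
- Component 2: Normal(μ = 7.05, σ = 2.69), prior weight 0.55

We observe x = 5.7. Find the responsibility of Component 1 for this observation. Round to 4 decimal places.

P(component k | x) = w_k·f_k(x) / marginal(x), where marginal(x) = Σ_j w_j·f_j(x).
Normal densities:
  L_1 = (1/(0.71·√(2π)))·exp(−(5.7−4.79)²/(2·0.71²)) = 0.561891·exp(-0.82136) = 0.247137
  L_2 = (1/(2.69·√(2π)))·exp(−(5.7−7.05)²/(2·2.69²)) = 0.148306·exp(-0.12593) = 0.130757
Unnormalised posteriors:
  w_1·L_1 = 0.45 × 0.247137 = 0.111212
  w_2·L_2 = 0.55 × 0.130757 = 0.0719166
Evidence: 0.111212 + 0.0719166 = 0.183128
So the posterior for Component 1 is 0.111212 / 0.183128 ≈ 0.6073.

0.6073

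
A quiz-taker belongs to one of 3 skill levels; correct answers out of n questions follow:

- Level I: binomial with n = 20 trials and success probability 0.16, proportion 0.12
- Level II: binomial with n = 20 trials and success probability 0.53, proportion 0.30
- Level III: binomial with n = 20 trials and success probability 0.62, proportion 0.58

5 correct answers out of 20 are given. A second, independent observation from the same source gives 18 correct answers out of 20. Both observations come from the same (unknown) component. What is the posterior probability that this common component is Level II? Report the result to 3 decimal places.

0.342

Apply Bayes' rule: the posterior for each component is proportional to its prior times its likelihood at x.
Since both observations come from the same component, the likelihood for component k is f_k(x₁)·f_k(x₂).
  f_I = [0.118914] × [6.33099e-13] = 7.52844e-14
  f_II = [0.00782152] × [0.000456999] = 3.57442e-06
  f_III = [0.000706572] × [0.00502772] = 3.55244e-06
Unnormalised posteriors:
  w_I·f_I = 0.12 × 7.52844e-14 = 9.03412e-15
  w_II·f_II = 0.30 × 3.57442e-06 = 1.07233e-06
  w_III·f_III = 0.58 × 3.55244e-06 = 2.06042e-06
Marginal: 9.03412e-15 + 1.07233e-06 + 2.06042e-06 = 3.13275e-06
So the posterior for Level II is 1.07233e-06 / 3.13275e-06 ≈ 0.342.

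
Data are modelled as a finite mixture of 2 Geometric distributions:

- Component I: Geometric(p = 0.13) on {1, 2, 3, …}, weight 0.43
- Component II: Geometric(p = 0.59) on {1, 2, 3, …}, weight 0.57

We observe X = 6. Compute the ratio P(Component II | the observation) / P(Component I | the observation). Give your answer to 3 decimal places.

0.140

Since P(k|x) ∝ π_k f_k(x), the posterior odds are π_i f_i(x) / (π_j f_j(x)).
Evaluate each component's likelihood at the observed value:
  L_I = 0.0647947
  L_II = 0.00683552
Posterior odds = (π_II·L_II) / (π_I·L_I) = (0.57·0.00683552) / (0.43·0.0647947) = 0.00389624 / 0.0278617 ≈ 0.140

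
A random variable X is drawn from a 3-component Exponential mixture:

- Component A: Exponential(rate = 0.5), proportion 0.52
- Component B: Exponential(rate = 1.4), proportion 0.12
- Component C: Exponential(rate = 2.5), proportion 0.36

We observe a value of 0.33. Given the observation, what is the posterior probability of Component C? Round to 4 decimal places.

Apply Bayes' rule: the posterior for each component is proportional to its prior times its likelihood at x.
Component likelihoods at x = 0.33:
  L_A = 0.423947
  L_B = 0.882031
  L_C = 1.09559
Multiply by the mixture weights:
  π_A·L_A = 0.52 × 0.423947 = 0.220452
  π_B·L_B = 0.12 × 0.882031 = 0.105844
  π_C·L_C = 0.36 × 1.09559 = 0.394411
Normaliser: 0.220452 + 0.105844 + 0.394411 = 0.720708
So the posterior for Component C is 0.394411 / 0.720708 ≈ 0.5473.

0.5473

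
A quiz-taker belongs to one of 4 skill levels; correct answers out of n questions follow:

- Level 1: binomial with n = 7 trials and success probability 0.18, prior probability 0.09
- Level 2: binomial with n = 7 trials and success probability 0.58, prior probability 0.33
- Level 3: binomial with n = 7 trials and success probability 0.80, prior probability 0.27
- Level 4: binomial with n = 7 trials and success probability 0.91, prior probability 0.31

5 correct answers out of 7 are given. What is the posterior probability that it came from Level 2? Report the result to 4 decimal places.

The responsibility of component k is w_k f_k(x) divided by Σ_j w_j f_j(x).
Binomial probabilities:
  p_1 = 0.00266815
  p_2 = 0.243141
  p_3 = 0.275251
  p_4 = 0.106148
Multiply by the mixture weights:
  w_1·p_1 = 0.09 × 0.00266815 = 0.000240133
  w_2·p_2 = 0.33 × 0.243141 = 0.0802365
  w_3·p_3 = 0.27 × 0.275251 = 0.0743178
  w_4·p_4 = 0.31 × 0.106148 = 0.0329058
Denominator: 0.000240133 + 0.0802365 + 0.0743178 + 0.0329058 = 0.1877
P(Level 2 | 5 correct answers out of 7) ≈ 0.4275

0.4275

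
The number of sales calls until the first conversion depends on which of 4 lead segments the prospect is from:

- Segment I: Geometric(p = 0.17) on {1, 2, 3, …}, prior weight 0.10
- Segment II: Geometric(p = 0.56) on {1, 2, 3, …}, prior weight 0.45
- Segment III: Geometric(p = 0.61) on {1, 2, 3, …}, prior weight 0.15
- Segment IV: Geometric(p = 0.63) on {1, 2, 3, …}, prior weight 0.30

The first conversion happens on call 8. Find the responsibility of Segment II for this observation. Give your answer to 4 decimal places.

0.1406

P(component k | x) = π_k·f_k(x) / marginal(x), where marginal(x) = Σ_j π_j·f_j(x).
Evaluate each component's likelihood at the observed value:
  f_I = 0.17·(1−0.17)^7 = 0.17·0.271361 = 0.0461313
  f_II = 0.56·(1−0.56)^7 = 0.56·0.00319278 = 0.00178796
  f_III = 0.61·(1−0.61)^7 = 0.61·0.00137231 = 0.000837109
  f_IV = 0.63·(1−0.63)^7 = 0.63·0.000949319 = 0.000598071
Unnormalised posteriors:
  π_I·f_I = 0.10 × 0.0461313 = 0.00461313
  π_II·f_II = 0.45 × 0.00178796 = 0.00080458
  π_III·f_III = 0.15 × 0.000837109 = 0.000125566
  π_IV·f_IV = 0.30 × 0.000598071 = 0.000179421
Sum: 0.00461313 + 0.00080458 + 0.000125566 + 0.000179421 = 0.0057227
So the posterior for Segment II is 0.00080458 / 0.0057227 ≈ 0.1406.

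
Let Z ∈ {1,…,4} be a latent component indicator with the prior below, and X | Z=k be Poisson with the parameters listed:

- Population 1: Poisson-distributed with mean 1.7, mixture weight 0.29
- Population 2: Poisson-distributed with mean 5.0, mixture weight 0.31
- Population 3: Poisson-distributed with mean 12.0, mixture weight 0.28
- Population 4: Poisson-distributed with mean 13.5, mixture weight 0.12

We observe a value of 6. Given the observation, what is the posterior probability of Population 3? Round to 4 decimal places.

Apply Bayes' rule: the posterior for each component is proportional to its prior times its likelihood at x.
Component likelihoods at x = 6:
  L_1 = 0.00612436
  L_2 = 0.146223
  L_3 = 0.0254813
  L_4 = 0.0115264
Prior × likelihood for each component:
  w_1·L_1 = 0.29 × 0.00612436 = 0.00177606
  w_2·L_2 = 0.31 × 0.146223 = 0.0453291
  w_3·L_3 = 0.28 × 0.0254813 = 0.00713476
  w_4·L_4 = 0.12 × 0.0115264 = 0.00138317
Denominator: 0.00177606 + 0.0453291 + 0.00713476 + 0.00138317 = 0.0556231
So the posterior for Population 3 is 0.00713476 / 0.0556231 ≈ 0.1283.

0.1283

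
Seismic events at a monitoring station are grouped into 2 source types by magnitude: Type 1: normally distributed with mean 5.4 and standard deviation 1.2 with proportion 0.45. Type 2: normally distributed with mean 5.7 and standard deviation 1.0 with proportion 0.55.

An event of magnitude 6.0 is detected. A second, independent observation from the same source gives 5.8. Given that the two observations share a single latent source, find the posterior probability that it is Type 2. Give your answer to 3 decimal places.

0.667

By Bayes' theorem, P(k | x) = π_k f_k(x) / Σ_j π_j f_j(x).
Since both observations come from the same component, the likelihood for component k is f_k(x₁)·f_k(x₂).
  L_1 = [0.293388] × [0.314486] = 0.0922664
  L_2 = [0.381388] × [0.396953] = 0.151393
Weight by the priors:
  π_1·L_1 = 0.45 × 0.0922664 = 0.0415199
  π_2·L_2 = 0.55 × 0.151393 = 0.0832661
Sum: 0.0415199 + 0.0832661 = 0.124786
P(Type 2 | x₁, x₂) ≈ 0.667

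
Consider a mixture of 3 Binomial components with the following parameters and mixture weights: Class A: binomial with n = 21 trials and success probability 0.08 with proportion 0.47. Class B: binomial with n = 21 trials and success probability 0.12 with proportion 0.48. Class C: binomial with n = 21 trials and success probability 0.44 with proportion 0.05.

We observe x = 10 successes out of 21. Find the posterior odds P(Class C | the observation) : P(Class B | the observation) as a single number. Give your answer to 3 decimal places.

Since P(k|x) ∝ P(Z=k) f_k(x), the posterior odds are P(Z=i) f_i(x) / (P(Z=j) f_j(x)).
Binomial probabilities:
  p_A = C(21,10)·0.08^10·0.92^11 = 352716·1.07374e-11·0.399637 = 1.51353e-06
  p_B = C(21,10)·0.12^10·0.88^11 = 352716·6.19174e-10·0.245081 = 5.35238e-05
  p_C = C(21,10)·0.44^10·0.56^11 = 352716·0.000271974·0.00169851 = 0.162937
0.00814686 / 2.56914e-05 ≈ 317.104

317.104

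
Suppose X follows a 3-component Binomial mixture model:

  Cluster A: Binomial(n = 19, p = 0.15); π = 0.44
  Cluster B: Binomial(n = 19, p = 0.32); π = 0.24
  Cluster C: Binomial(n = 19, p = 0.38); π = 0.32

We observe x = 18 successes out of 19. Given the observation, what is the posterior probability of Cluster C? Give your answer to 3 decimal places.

The responsibility of component k is w_k f_k(x) divided by Σ_j w_j f_j(x).
Component likelihoods at x = 18 successes out of 19:
  L_A = 2.3868e-14
  L_B = 1.59942e-08
  L_C = 3.21551e-07
Weight by the priors:
  w_A·L_A = 0.44 × 2.3868e-14 = 1.05019e-14
  w_B·L_B = 0.24 × 1.59942e-08 = 3.8386e-09
  w_C·L_C = 0.32 × 3.21551e-07 = 1.02896e-07
Marginal: 1.05019e-14 + 3.8386e-09 + 1.02896e-07 = 1.06735e-07
Responsibility of Cluster C: 1.02896e-07 / 1.06735e-07 ≈ 0.964

0.964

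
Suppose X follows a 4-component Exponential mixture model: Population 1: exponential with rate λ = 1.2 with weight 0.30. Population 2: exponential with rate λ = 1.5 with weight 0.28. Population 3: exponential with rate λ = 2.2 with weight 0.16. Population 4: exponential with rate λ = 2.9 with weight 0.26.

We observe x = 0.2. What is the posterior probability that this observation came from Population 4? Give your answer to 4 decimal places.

0.3396

Apply Bayes' rule: the posterior for each component is proportional to its prior times its likelihood at x.
Component likelihoods at x = 0.2:
  L_1 = 1.2·e^(−1.2·0.2) = 1.2·e^(−0.2400) = 0.943953
  L_2 = 1.5·e^(−1.5·0.2) = 1.5·e^(−0.3000) = 1.11123
  L_3 = 2.2·e^(−2.2·0.2) = 2.2·e^(−0.4400) = 1.41688
  L_4 = 2.9·e^(−2.9·0.2) = 2.9·e^(−0.5800) = 1.62371
Multiply by the mixture weights:
  π_1·L_1 = 0.30 × 0.943953 = 0.283186
  π_2·L_2 = 0.28 × 1.11123 = 0.311144
  π_3·L_3 = 0.16 × 1.41688 = 0.226701
  π_4·L_4 = 0.26 × 1.62371 = 0.422163
Marginal: 0.283186 + 0.311144 + 0.226701 + 0.422163 = 1.24319
Responsibility of Population 4: 0.422163 / 1.24319 ≈ 0.3396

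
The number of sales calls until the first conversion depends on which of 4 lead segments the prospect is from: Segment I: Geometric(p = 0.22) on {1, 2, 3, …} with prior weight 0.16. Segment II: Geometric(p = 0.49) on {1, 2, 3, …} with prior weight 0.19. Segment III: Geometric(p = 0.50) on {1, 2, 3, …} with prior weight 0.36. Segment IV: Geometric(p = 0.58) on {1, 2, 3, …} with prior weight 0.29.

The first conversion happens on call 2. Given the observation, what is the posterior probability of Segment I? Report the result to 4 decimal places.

By Bayes' theorem, P(k | x) = π_k f_k(x) / Σ_j π_j f_j(x).
Geometric probabilities:
  p_I = 0.1716
  p_II = 0.2499
  p_III = 0.25
  p_IV = 0.2436
Prior × likelihood for each component:
  π_I·p_I = 0.16 × 0.1716 = 0.027456
  π_II·p_II = 0.19 × 0.2499 = 0.047481
  π_III·p_III = 0.36 × 0.25 = 0.09
  π_IV·p_IV = 0.29 × 0.2436 = 0.070644
Normaliser: 0.027456 + 0.047481 + 0.09 + 0.070644 = 0.235581
P(Segment I | the observation) ≈ 0.1165

0.1165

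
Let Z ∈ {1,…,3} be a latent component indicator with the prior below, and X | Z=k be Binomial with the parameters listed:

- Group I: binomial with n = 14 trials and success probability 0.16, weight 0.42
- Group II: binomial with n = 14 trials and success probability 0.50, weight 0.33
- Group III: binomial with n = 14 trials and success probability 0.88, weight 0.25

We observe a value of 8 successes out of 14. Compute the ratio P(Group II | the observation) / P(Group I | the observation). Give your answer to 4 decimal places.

317.8404

The posterior odds equal the prior odds times the likelihood ratio: (π_i/π_j)·(f_i(x)/f_j(x)).
Binomial probabilities:
  p_I = C(14,8)·0.16^8·0.84^6 = 3003·4.29497e-07·0.351298 = 0.000453097
  p_II = C(14,8)·0.50^8·0.50^6 = 3003·0.00390625·0.015625 = 0.183289
  p_III = C(14,8)·0.88^8·0.12^6 = 3003·0.359635·2.98598e-06 = 0.00322481
Posterior odds = (π_II·p_II) / (π_I·p_I) = (0.33·0.183289) / (0.42·0.000453097) = 0.0604852 / 0.000190301 ≈ 317.8404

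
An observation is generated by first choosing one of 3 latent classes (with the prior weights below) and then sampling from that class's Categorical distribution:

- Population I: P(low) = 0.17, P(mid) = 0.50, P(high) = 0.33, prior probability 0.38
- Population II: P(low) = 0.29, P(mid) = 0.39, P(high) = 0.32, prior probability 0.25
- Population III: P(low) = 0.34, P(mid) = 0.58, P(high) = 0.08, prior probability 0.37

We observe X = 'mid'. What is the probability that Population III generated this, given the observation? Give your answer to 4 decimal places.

Posterior ∝ prior × likelihood, so P(k | x) ∝ π_k f_k(x); normalise over all components.
Component likelihoods at x = 'mid':
  L_I = P(mid | comp) = 0.50
  L_II = P(mid | comp) = 0.39
  L_III = P(mid | comp) = 0.58
Prior × likelihood for each component:
  π_I·L_I = 0.38 × 0.5 = 0.19
  π_II·L_II = 0.25 × 0.39 = 0.0975
  π_III·L_III = 0.37 × 0.58 = 0.2146
Sum: 0.19 + 0.0975 + 0.2146 = 0.5021
Responsibility of Population III: 0.2146 / 0.5021 ≈ 0.4274

0.4274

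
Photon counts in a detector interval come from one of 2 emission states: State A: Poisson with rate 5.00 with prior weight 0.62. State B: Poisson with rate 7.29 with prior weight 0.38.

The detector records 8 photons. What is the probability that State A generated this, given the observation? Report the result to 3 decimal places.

Posterior ∝ prior × likelihood, so P(k | x) ∝ w_k f_k(x); normalise over all components.
Poisson probabilities:
  L_A = e^(−5.00)·5.00^8/8! = 0.065278
  L_B = e^(−7.29)·7.29^8/8! = 0.134987
Multiply by the mixture weights:
  w_A·L_A = 0.62 × 0.065278 = 0.0404724
  w_B·L_B = 0.38 × 0.134987 = 0.0512952
Denominator: 0.0404724 + 0.0512952 = 0.0917676
P(State A | the observation) ≈ 0.441

0.441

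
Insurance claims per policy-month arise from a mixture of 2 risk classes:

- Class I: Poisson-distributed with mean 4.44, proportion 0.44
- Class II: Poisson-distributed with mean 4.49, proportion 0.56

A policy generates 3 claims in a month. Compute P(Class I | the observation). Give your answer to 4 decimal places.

P(component k | x) = π_k·f_k(x) / marginal(x), where marginal(x) = Σ_j π_j·f_j(x).
Evaluate each component's likelihood at the observed value:
  p_I = e^(−4.44)·4.44^3/3! = 0.17208
  p_II = e^(−4.49)·4.49^3/3! = 0.16928
Weight by the priors:
  π_I·p_I = 0.44 × 0.17208 = 0.0757152
  π_II·p_II = 0.56 × 0.16928 = 0.0947968
Sum: 0.0757152 + 0.0947968 = 0.170512
P(Class I | x) ≈ 0.4440

0.4440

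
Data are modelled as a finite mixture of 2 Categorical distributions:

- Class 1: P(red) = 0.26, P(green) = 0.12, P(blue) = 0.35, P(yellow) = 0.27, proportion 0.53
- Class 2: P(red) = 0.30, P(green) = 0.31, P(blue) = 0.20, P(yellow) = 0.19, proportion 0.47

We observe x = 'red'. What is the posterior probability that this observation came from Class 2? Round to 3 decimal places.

0.506

The responsibility of component k is π_k f_k(x) divided by Σ_j π_j f_j(x).
Categorical probabilities:
  f_1 = 0.26
  f_2 = 0.3
Weight by the priors:
  π_1·f_1 = 0.53 × 0.26 = 0.1378
  π_2·f_2 = 0.47 × 0.3 = 0.141
Evidence: 0.1378 + 0.141 = 0.2788
P(Class 2 | x) ≈ 0.506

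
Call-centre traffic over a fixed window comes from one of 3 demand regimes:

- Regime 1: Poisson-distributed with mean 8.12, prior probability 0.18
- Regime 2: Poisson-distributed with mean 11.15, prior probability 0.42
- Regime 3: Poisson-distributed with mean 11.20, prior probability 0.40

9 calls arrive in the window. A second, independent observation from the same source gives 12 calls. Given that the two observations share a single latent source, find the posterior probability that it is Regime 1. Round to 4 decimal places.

0.1079

By Bayes' theorem, P(k | x) = P(Z=k) f_k(x) / Σ_j P(Z=j) f_j(x).
Since both observations come from the same component, the likelihood for component k is f_k(x₁)·f_k(x₂).
  L_1 = [0.125826] × [0.0510345] = 0.00642147
  L_2 = [0.105518] × [0.11081] = 0.0116924
  L_3 = [0.104496] × [0.11122] = 0.011622
Prior × likelihood for each component:
  P(Z=1)·L_1 = 0.18 × 0.00642147 = 0.00115586
  P(Z=2)·L_2 = 0.42 × 0.0116924 = 0.00491083
  P(Z=3)·L_3 = 0.40 × 0.011622 = 0.00464881
Evidence: 0.00115586 + 0.00491083 + 0.00464881 = 0.0107155
So the posterior for Regime 1 is 0.00115586 / 0.0107155 ≈ 0.1079.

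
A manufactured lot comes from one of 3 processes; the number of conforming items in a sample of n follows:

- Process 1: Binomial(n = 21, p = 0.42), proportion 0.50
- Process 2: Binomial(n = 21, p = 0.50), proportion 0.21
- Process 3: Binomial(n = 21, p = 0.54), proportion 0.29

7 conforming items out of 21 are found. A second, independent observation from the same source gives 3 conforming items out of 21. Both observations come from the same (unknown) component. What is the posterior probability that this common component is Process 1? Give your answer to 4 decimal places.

Apply Bayes' rule: the posterior for each component is proportional to its prior times its likelihood at x.
Since both observations come from the same component, the likelihood for component k is f_k(x₁)·f_k(x₂).
  f_1 = [0.13069] × [0.0054363] = 0.000710469
  f_2 = [0.0554466] × [0.000634193] = 3.51639e-05
  f_3 = [0.0295713] × [0.000178104] = 5.26678e-06
Multiply by the mixture weights:
  π_1·f_1 = 0.50 × 0.000710469 = 0.000355235
  π_2·f_2 = 0.21 × 3.51639e-05 = 7.38442e-06
  π_3·f_3 = 0.29 × 5.26678e-06 = 1.52737e-06
Denominator: 0.000355235 + 7.38442e-06 + 1.52737e-06 = 0.000364146
So the posterior for Process 1 is 0.000355235 / 0.000364146 ≈ 0.9755.

0.9755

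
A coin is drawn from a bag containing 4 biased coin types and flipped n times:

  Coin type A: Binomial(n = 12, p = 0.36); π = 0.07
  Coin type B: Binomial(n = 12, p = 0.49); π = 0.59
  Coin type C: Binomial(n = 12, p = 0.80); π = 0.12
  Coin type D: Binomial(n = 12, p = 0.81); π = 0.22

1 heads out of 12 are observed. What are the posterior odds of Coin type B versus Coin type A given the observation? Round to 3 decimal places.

0.944

Since P(k|x) ∝ w_k f_k(x), the posterior odds are w_i f_i(x) / (w_j f_j(x)).
Component likelihoods at x = 1 heads out of 12:
  p_A = C(12,1)·0.36^1·0.64^11 = 12·0.36·0.0073787 = 0.031876
  p_B = C(12,1)·0.49^1·0.51^11 = 12·0.49·0.000607116 = 0.00356984
  p_C = C(12,1)·0.80^1·0.20^11 = 12·0.8·2.048e-08 = 1.96608e-07
  p_D = C(12,1)·0.81^1·0.19^11 = 12·0.81·1.1649e-08 = 1.13229e-07
Odds = (0.59/0.07) × (0.00356984/0.031876) = 8.42857 × 0.111992 ≈ 0.944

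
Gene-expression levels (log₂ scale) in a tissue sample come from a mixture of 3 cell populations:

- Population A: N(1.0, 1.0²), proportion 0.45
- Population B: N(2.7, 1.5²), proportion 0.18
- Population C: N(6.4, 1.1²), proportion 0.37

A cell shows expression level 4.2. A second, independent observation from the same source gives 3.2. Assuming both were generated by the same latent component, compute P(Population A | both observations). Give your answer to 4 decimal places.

By Bayes' theorem, P(k | x) = π_k f_k(x) / Σ_j π_j f_j(x).
Since both observations come from the same component, the likelihood for component k is f_k(x₁)·f_k(x₂).
  p_A = [(1/(1.0·√(2π)))·exp(−(4.2−1.0)²/(2·1.0²)) = 0.398942·exp(-5.12000) = 0.00238409] × [0.0354746] = 8.45746e-05
  p_B = [(1/(1.5·√(2π)))·exp(−(4.2−2.7)²/(2·1.5²)) = 0.265962·exp(-0.50000) = 0.161314] × [0.251589] = 0.0405848
  p_C = [(1/(1.1·√(2π)))·exp(−(4.2−6.4)²/(2·1.1²)) = 0.362675·exp(-2.00000) = 0.0490827] × [0.00527038] = 0.000258684
Multiply by the mixture weights:
  π_A·p_A = 0.45 × 8.45746e-05 = 3.80586e-05
  π_B·p_B = 0.18 × 0.0405848 = 0.00730526
  π_C·p_C = 0.37 × 0.000258684 = 9.57132e-05
Denominator: 3.80586e-05 + 0.00730526 + 9.57132e-05 = 0.00743903
So the posterior for Population A is 3.80586e-05 / 0.00743903 ≈ 0.0051.

0.0051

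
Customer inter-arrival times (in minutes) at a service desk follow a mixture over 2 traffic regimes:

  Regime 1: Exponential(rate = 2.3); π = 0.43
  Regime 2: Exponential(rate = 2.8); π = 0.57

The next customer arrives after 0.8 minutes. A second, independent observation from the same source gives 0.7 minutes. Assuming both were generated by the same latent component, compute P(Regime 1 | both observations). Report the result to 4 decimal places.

Posterior ∝ prior × likelihood, so P(k | x) ∝ π_k f_k(x); normalise over all components.
Since both observations come from the same component, the likelihood for component k is f_k(x₁)·f_k(x₂).
  L_1 = [2.3·e^(−2.3·0.8) = 2.3·e^(−1.8400) = 0.36528] × [0.459742] = 0.167934
  L_2 = [2.8·e^(−2.8·0.8) = 2.8·e^(−2.2400) = 0.298084] × [0.394404] = 0.117565
Prior × likelihood for each component:
  π_1·L_1 = 0.43 × 0.167934 = 0.0722118
  π_2·L_2 = 0.57 × 0.117565 = 0.0670122
Denominator: 0.0722118 + 0.0670122 = 0.139224
P(Regime 1 | x₁,x₂) = 0.0722118 / 0.139224 ≈ 0.5187

0.5187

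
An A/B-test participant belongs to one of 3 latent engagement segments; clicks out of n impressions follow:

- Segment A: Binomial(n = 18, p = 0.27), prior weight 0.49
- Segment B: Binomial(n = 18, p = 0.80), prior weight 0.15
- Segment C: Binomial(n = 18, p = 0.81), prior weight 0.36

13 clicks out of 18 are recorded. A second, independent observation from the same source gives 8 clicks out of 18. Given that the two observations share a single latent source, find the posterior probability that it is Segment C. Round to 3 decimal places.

0.565

Posterior ∝ prior × likelihood, so P(k | x) ∝ w_k f_k(x); normalise over all components.
Since both observations come from the same component, the likelihood for component k is f_k(x₁)·f_k(x₂).
  f_A = [C(18,13)·0.27^13·0.73^5 = 8568·4.05256e-08·0.207307 = 7.19818e-05] × [0.0531124] = 3.82313e-06
  f_B = [C(18,13)·0.80^13·0.20^5 = 8568·0.0549756·0.00032 = 0.15073] × [0.000751757] = 0.000113312
  f_C = [C(18,13)·0.81^13·0.19^5 = 8568·0.0646108·0.00024761 = 0.137073] × [0.000497134] = 6.81438e-05
Weight by the priors:
  w_A·f_A = 0.49 × 3.82313e-06 = 1.87333e-06
  w_B·f_B = 0.15 × 0.000113312 = 1.69968e-05
  w_C·f_C = 0.36 × 6.81438e-05 = 2.45318e-05
Marginal: 1.87333e-06 + 1.69968e-05 + 2.45318e-05 = 4.34019e-05
So the posterior for Segment C is 2.45318e-05 / 4.34019e-05 ≈ 0.565.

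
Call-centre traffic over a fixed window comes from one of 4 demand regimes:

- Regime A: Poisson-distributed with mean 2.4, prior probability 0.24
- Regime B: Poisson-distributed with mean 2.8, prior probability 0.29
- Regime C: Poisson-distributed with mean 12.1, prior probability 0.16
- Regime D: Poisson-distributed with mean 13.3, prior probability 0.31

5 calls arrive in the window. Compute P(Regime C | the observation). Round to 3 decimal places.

Apply Bayes' rule: the posterior for each component is proportional to its prior times its likelihood at x.
Evaluate each component's likelihood at the observed value:
  p_A = e^(−2.4)·2.4^5/5! = 0.0601961
  p_B = e^(−2.8)·2.8^5/5! = 0.0872136
  p_C = e^(−12.1)·12.1^5/5! = 0.0120166
  p_D = e^(−13.3)·13.3^5/5! = 0.00580711
Prior × likelihood for each component:
  w_A·p_A = 0.24 × 0.0601961 = 0.0144471
  w_B·p_B = 0.29 × 0.0872136 = 0.025292
  w_C·p_C = 0.16 × 0.0120166 = 0.00192266
  w_D·p_D = 0.31 × 0.00580711 = 0.00180021
Normaliser: 0.0144471 + 0.025292 + 0.00192266 + 0.00180021 = 0.0434619
Responsibility of Regime C: 0.00192266 / 0.0434619 ≈ 0.044

0.044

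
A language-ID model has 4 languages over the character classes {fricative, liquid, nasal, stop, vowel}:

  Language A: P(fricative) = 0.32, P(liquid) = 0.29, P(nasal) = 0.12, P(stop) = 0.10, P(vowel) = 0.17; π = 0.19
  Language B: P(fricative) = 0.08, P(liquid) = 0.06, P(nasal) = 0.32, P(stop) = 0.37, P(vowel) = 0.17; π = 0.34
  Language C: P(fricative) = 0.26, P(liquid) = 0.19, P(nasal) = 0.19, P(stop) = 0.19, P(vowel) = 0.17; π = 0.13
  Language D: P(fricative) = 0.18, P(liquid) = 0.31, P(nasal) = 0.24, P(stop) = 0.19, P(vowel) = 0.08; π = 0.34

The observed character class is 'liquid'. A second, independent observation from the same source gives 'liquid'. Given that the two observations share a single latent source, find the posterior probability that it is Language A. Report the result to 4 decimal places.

0.2928

P(component k | x) = w_k·f_k(x) / marginal(x), where marginal(x) = Σ_j w_j·f_j(x).
Since both observations come from the same component, the likelihood for component k is f_k(x₁)·f_k(x₂).
  L_A = [0.29] × [0.29] = 0.0841
  L_B = [0.06] × [0.06] = 0.0036
  L_C = [0.19] × [0.19] = 0.0361
  L_D = [0.31] × [0.31] = 0.0961
Prior × likelihood for each component:
  w_A·L_A = 0.19 × 0.0841 = 0.015979
  w_B·L_B = 0.34 × 0.0036 = 0.001224
  w_C·L_C = 0.13 × 0.0361 = 0.004693
  w_D·L_D = 0.34 × 0.0961 = 0.032674
Denominator: 0.015979 + 0.001224 + 0.004693 + 0.032674 = 0.05457
Responsibility of Language A: 0.015979 / 0.05457 ≈ 0.2928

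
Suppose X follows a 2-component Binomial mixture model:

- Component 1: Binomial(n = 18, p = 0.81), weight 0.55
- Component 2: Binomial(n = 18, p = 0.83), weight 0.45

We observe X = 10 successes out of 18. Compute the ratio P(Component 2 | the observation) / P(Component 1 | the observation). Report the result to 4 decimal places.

0.4289

Since P(k|x) ∝ π_k f_k(x), the posterior odds are π_i f_i(x) / (π_j f_j(x)).
Evaluate each component's likelihood at the observed value:
  p_1 = C(18,10)·0.81^10·0.19^8 = 43758·0.121577·1.69836e-06 = 0.00903517
  p_2 = C(18,10)·0.83^10·0.17^8 = 43758·0.15516·6.97576e-07 = 0.0047362
0.00213129 / 0.00496935 ≈ 0.4289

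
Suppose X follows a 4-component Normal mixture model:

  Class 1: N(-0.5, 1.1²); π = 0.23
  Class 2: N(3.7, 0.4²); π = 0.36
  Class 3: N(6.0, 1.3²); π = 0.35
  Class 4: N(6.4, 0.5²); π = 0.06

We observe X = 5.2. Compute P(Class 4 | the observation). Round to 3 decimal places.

Posterior ∝ prior × likelihood, so P(k | x) ∝ w_k f_k(x); normalise over all components.
Normal densities:
  p_1 = 5.35605e-07
  p_2 = 0.000881489
  p_3 = 0.253941
  p_4 = 0.0447891
Multiply by the mixture weights:
  w_1·p_1 = 0.23 × 5.35605e-07 = 1.23189e-07
  w_2·p_2 = 0.36 × 0.000881489 = 0.000317336
  w_3·p_3 = 0.35 × 0.253941 = 0.0888795
  w_4·p_4 = 0.06 × 0.0447891 = 0.00268734
Denominator: 1.23189e-07 + 0.000317336 + 0.0888795 + 0.00268734 = 0.0918843
P(Class 4 | the observation) = 0.00268734 / 0.0918843 ≈ 0.029

0.029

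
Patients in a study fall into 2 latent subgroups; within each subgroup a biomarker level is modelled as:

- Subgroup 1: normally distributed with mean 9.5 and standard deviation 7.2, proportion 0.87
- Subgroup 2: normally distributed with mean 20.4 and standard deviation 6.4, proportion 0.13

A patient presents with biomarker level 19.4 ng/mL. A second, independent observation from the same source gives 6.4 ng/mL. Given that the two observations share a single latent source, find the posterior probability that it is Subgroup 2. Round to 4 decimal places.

0.0460

P(component k | x) = π_k·f_k(x) / marginal(x), where marginal(x) = Σ_j π_j·f_j(x).
Since both observations come from the same component, the likelihood for component k is f_k(x₁)·f_k(x₂).
  L_1 = [(1/(7.2·√(2π)))·exp(−(19.4−9.5)²/(2·7.2²)) = 0.055409·exp(-0.94531) = 0.0215295] × [0.0505037] = 0.00108732
  L_2 = [(1/(6.4·√(2π)))·exp(−(19.4−20.4)²/(2·6.4²)) = 0.062335·exp(-0.01221) = 0.0615784] × [0.00569701] = 0.000350813
Multiply by the mixture weights:
  π_1·L_1 = 0.87 × 0.00108732 = 0.000945967
  π_2·L_2 = 0.13 × 0.000350813 = 4.56056e-05
Denominator: 0.000945967 + 4.56056e-05 = 0.000991573
P(Subgroup 2 | data) ≈ 0.0460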